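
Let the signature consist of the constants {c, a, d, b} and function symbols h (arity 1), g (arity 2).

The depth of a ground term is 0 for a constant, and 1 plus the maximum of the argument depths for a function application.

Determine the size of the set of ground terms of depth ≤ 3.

Write N_k for the number of ground terms of depth ≤ k. A term of depth ≤ k is either a constant or a function symbol applied to arguments of depth ≤ k−1, so N_k = 4 + N_{k-1} + N_{k-1}^2.
N_0 = 4
N_1 = 4 + 4 + 4^2 = 24
N_2 = 4 + 24 + 24^2 = 604
N_3 = 4 + 604 + 604^2 = 365424

365424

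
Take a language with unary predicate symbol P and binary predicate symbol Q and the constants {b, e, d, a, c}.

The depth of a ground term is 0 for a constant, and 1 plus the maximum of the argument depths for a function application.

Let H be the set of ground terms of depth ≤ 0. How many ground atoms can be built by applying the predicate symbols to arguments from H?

First count ground terms of depth ≤ 0.
With no function symbols every ground term is a constant, so there are exactly 5 ground terms at every depth bound.
N_0 = 5
Explicitly: b, e, d, a, c.
So |H| = 5.
Each predicate of arity r yields |H|^r ground atoms (one per choice of an r-tuple from H):
  P: 5;  Q: 5^2 = 25
Total ground atoms: 5 + 25 = 30.

30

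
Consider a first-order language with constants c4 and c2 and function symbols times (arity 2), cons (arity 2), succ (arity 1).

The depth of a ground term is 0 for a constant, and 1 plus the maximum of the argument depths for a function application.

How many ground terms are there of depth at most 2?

If N_k denotes the number of depth-≤k ground terms, the 2 constants give N_0 = 2, and each function symbol of arity r contributes N_{k-1}^r new terms at level k: N_k = 2 + N_{k-1}^2 + N_{k-1}^2 + N_{k-1}.
N_0 = 2
N_1 = 2 + 2^2 + 2^2 + 2 = 12
N_2 = 2 + 12^2 + 12^2 + 12 = 302

302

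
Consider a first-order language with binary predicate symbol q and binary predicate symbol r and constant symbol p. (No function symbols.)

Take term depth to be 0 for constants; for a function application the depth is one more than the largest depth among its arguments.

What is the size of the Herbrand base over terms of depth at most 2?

First count ground terms of depth ≤ 2.
With no function symbols every ground term is a constant, so there is exactly 1 ground term at every depth bound.
N_0 = 1
N_1 = 1
N_2 = 1
Explicitly: p.
So |H| = 1.
Each predicate of arity r yields |H|^r ground atoms (one per choice of an r-tuple from H):
  q: 1^2 = 1;  r: 1^2 = 1
Total ground atoms: 1 + 1 = 2.

2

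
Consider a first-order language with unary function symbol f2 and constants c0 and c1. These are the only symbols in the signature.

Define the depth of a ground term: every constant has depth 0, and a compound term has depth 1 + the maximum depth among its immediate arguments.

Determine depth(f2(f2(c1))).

depth(f2(c1)) = 1 + depth(c1) = 1 + 0 = 1
depth(f2(f2(c1))) = 1 + depth(f2(c1)) = 1 + 1 = 2

2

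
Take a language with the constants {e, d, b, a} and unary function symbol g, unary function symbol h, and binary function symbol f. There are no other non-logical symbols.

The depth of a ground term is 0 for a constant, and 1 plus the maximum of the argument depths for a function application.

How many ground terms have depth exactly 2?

Let N_k = |{terms of depth ≤ k}|. Then N_0 = 4 and N_k = 4 + N_{k-1} + N_{k-1} + N_{k-1}^2 for k ≥ 1 (one summand per function symbol, arity giving the exponent).
N_0 = 4
N_1 = 4 + 4 + 4 + 4^2 = 28
N_2 = 4 + 28 + 28 + 28^2 = 844
Terms of depth exactly 2: N_2 − N_1 = 844 − 28 = 816.

816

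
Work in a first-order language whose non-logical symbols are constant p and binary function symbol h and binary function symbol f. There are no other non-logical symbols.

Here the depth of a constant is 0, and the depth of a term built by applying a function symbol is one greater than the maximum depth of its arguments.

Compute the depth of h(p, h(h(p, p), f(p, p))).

3

depth(h(p, p)) = 1 + max(0, 0) = 1
depth(f(p, p)) = 1 + max(0, 0) = 1
depth(h(h(p, p), f(p, p))) = 1 + max(1, 1) = 2
depth(h(p, h(h(p, p), f(p, p)))) = 1 + max(0, 2) = 3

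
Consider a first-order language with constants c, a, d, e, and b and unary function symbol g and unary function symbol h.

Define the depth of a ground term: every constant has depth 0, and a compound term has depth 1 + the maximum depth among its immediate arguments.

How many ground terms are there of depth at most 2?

Let N_k = |{terms of depth ≤ k}|. Then N_0 = 5 and N_k = 5 + N_{k-1} + N_{k-1} for k ≥ 1 (one summand per function symbol, arity giving the exponent).
N_0 = 5
N_1 = 5 + 5 + 5 = 15
N_2 = 5 + 15 + 15 = 35

35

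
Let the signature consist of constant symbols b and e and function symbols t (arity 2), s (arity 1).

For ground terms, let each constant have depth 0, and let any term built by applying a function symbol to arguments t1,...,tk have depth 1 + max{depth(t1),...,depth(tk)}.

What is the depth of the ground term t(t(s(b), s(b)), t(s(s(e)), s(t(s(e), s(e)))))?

depth(s(b)) = 1 + depth(b) = 1 + 0 = 1
depth(t(s(b), s(b))) = 1 + max(1, 1) = 2
depth(s(e)) = 1 + depth(e) = 1 + 0 = 1
depth(s(s(e))) = 1 + depth(s(e)) = 1 + 1 = 2
depth(t(s(e), s(e))) = 1 + max(1, 1) = 2
depth(s(t(s(e), s(e)))) = 1 + depth(t(s(e), s(e))) = 1 + 2 = 3
depth(t(s(s(e)), s(t(s(e), s(e))))) = 1 + max(2, 3) = 4
depth(t(t(s(b), s(b)), t(s(s(e)), s(t(s(e), s(e)))))) = 1 + max(2, 4) = 5

5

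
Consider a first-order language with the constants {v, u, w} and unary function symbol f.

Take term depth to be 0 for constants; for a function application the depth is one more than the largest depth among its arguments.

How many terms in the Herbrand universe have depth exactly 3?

3

Count level by level. With function symbols f/1, the terms of depth ≤ k are the 3 constants together with each function applied to depth-≤(k−1) tuples, so N_k = 3 + N_{k-1}.
N_0 = 3
N_1 = 3 + 3 = 6
N_2 = 3 + 6 = 9
N_3 = 3 + 9 = 12
Terms of depth exactly 3: N_3 − N_2 = 12 − 9 = 3.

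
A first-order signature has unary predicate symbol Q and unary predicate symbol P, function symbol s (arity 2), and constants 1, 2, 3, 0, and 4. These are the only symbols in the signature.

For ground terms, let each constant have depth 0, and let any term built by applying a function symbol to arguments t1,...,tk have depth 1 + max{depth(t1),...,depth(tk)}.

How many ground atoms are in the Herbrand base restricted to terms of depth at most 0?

First count ground terms of depth ≤ 0.
Count level by level. With function symbols s/2, the terms of depth ≤ k are the 5 constants together with each function applied to depth-≤(k−1) tuples, so N_k = 5 + N_{k-1}^2.
N_0 = 5
Explicitly: 1, 2, 3, 0, 4.
So |H| = 5.
For each predicate symbol, the number of ground atoms is |H| raised to its arity; summing:
  Q: 5;  P: 5
Total ground atoms: 5 + 5 = 10.

10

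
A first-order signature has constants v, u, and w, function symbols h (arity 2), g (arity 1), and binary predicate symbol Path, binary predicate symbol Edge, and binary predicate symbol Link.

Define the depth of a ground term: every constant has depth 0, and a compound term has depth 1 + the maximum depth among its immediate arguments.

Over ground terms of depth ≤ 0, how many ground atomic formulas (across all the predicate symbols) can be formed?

27

First count ground terms of depth ≤ 0.
Write N_k for the number of ground terms of depth ≤ k. A term of depth ≤ k is either a constant or a function symbol applied to arguments of depth ≤ k−1, so N_k = 3 + N_{k-1}^2 + N_{k-1}.
N_0 = 3
Explicitly: v, u, w.
So |H| = 3.
For each predicate symbol, the number of ground atoms is |H| raised to its arity; summing:
  Path: 3^2 = 9;  Edge: 3^2 = 9;  Link: 3^2 = 9
Total ground atoms: 9 + 9 + 9 = 27.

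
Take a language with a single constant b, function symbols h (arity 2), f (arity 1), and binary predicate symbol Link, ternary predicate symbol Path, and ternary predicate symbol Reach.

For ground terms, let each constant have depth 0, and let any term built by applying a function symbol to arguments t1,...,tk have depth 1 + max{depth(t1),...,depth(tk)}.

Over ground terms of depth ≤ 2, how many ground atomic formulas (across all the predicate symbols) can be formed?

4563

First count ground terms of depth ≤ 2.
Count level by level. With function symbols h/2, f/1, the terms of depth ≤ k are the 1 constant together with each function applied to depth-≤(k−1) tuples, so N_k = 1 + N_{k-1}^2 + N_{k-1}.
N_0 = 1
N_1 = 1 + 1^2 + 1 = 3
N_2 = 1 + 3^2 + 3 = 13
So |H| = 13.
For each predicate symbol, the number of ground atoms is |H| raised to its arity; summing:
  Link: 13^2 = 169;  Path: 13^3 = 2197;  Reach: 13^3 = 2197
Total ground atoms: 169 + 2197 + 2197 = 4563.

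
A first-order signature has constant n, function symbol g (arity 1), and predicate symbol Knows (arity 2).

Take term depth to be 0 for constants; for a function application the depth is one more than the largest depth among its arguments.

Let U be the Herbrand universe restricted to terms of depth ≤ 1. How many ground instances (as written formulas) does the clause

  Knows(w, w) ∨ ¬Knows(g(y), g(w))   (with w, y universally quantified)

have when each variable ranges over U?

Ground terms of depth ≤ 1:
  Write N_k for the number of ground terms of depth ≤ k. A term of depth ≤ k is either a constant or a function symbol applied to arguments of depth ≤ k−1, so N_k = 1 + N_{k-1}.
  N_0 = 1
  N_1 = 1 + 1 = 2
So there are 2 ground terms available for substitution.
There are 2 variables to instantiate (w, y), each occurring in at least one literal, so different choices give different ground instances.
Number of ground instances = 2^2 = 4.

4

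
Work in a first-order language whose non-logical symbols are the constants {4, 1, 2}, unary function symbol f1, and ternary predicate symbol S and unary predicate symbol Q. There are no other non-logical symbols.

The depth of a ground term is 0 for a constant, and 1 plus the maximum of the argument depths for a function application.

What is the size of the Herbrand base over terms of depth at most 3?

First count ground terms of depth ≤ 3.
Write N_k for the number of ground terms of depth ≤ k. A term of depth ≤ k is either a constant or a function symbol applied to arguments of depth ≤ k−1, so N_k = 3 + N_{k-1}.
N_0 = 3
N_1 = 3 + 3 = 6
N_2 = 3 + 6 = 9
N_3 = 3 + 9 = 12
So |H| = 12.
Ground atoms are formed by filling each argument slot of a predicate with a term from H, so an r-ary predicate gives |H|^r atoms:
  S: 12^3 = 1728;  Q: 12
Total ground atoms: 1728 + 12 = 1740.

1740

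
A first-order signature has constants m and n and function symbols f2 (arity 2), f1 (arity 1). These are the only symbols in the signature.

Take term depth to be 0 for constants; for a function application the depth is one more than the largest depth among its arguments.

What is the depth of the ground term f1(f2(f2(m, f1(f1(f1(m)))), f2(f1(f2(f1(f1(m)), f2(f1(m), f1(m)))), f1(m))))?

7

depth(f1(m)) = 1 + depth(m) = 1 + 0 = 1
depth(f1(f1(m))) = 1 + depth(f1(m)) = 1 + 1 = 2
depth(f1(f1(f1(m)))) = 1 + depth(f1(f1(m))) = 1 + 2 = 3
depth(f2(m, f1(f1(f1(m))))) = 1 + max(0, 3) = 4
depth(f2(f1(m), f1(m))) = 1 + max(1, 1) = 2
depth(f2(f1(f1(m)), f2(f1(m), f1(m)))) = 1 + max(2, 2) = 3
depth(f1(f2(f1(f1(m)), f2(f1(m), f1(m))))) = 1 + depth(f2(f1(f1(m)), f2(f1(m), f1(m)))) = 1 + 3 = 4
depth(f2(f1(f2(f1(f1(m)), f2(f1(m), f1(m)))), f1(m))) = 1 + max(4, 1) = 5
depth(f2(f2(m, f1(f1(f1(m)))), f2(f1(f2(f1(f1(m)), f2(f1(m), f1(m)))), f1(m)))) = 1 + max(4, 5) = 6
depth(f1(f2(f2(m, f1(f1(f1(m)))), f2(f1(f2(f1(f1(m)), f2(f1(m), f1(m)))), f1(m))))) = 1 + depth(f2(f2(m, f1(f1(f1(m)))), f2(f1(f2(f1(f1(m)), f2(f1(m), f1(m)))), f1(m)))) = 1 + 6 = 7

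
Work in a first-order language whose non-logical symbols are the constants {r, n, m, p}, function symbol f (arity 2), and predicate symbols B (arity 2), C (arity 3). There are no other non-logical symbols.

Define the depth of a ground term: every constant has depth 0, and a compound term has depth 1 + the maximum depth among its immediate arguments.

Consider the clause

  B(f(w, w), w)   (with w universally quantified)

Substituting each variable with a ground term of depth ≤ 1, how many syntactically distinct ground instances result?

20

Ground terms of depth ≤ 1:
  Write N_k for the number of ground terms of depth ≤ k. A term of depth ≤ k is either a constant or a function symbol applied to arguments of depth ≤ k−1, so N_k = 4 + N_{k-1}^2.
  N_0 = 4
  N_1 = 4 + 4^2 = 20
So there are 20 ground terms available for substitution.
The body mentions the single quantified variable w; since ground terms form a free algebra, no two substitutions collapse to the same formula.
Number of ground instances = 20.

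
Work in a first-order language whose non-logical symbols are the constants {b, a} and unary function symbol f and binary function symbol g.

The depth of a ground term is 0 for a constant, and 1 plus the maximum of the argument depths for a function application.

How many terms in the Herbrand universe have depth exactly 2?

Write N_k for the number of ground terms of depth ≤ k. A term of depth ≤ k is either a constant or a function symbol applied to arguments of depth ≤ k−1, so N_k = 2 + N_{k-1} + N_{k-1}^2.
N_0 = 2
N_1 = 2 + 2 + 2^2 = 8
N_2 = 2 + 8 + 8^2 = 74
Terms of depth exactly 2: N_2 − N_1 = 74 − 8 = 66.

66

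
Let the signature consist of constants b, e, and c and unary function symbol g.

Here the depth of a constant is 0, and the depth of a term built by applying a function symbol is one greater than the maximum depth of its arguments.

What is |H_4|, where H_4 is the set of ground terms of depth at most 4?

15

Let N_k = |{terms of depth ≤ k}|. Then N_0 = 3 and N_k = 3 + N_{k-1} for k ≥ 1 (one summand per function symbol, arity giving the exponent).
N_0 = 3
N_1 = 3 + 3 = 6
N_2 = 3 + 6 = 9
N_3 = 3 + 9 = 12
N_4 = 3 + 12 = 15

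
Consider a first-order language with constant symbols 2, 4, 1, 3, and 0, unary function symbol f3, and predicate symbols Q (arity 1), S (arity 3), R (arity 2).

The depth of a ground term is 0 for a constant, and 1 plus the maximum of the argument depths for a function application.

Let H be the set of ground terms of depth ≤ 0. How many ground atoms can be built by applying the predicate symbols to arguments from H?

First count ground terms of depth ≤ 0.
Let N_k = |{terms of depth ≤ k}|. Then N_0 = 5 and N_k = 5 + N_{k-1} for k ≥ 1 (one summand per function symbol, arity giving the exponent).
N_0 = 5
Explicitly: 2, 4, 1, 3, 0.
So |H| = 5.
A ground atom is a predicate applied to a tuple of terms from H, so the count is the sum over predicates of |H|^arity:
  Q: 5;  S: 5^3 = 125;  R: 5^2 = 25
Total ground atoms: 5 + 125 + 25 = 155.

155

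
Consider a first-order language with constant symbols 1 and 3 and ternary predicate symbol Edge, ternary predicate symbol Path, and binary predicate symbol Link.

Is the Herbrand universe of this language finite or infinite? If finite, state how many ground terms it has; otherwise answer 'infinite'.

There are no function symbols, so every ground term is one of the 2 constants.
The Herbrand universe is {1, 3}, which is finite with 2 elements.

2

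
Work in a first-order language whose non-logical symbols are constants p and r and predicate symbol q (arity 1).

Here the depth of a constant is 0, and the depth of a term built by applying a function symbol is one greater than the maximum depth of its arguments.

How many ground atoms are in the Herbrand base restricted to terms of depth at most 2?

First count ground terms of depth ≤ 2.
With no function symbols every ground term is a constant, so there are exactly 2 ground terms at every depth bound.
N_0 = 2
N_1 = 2
N_2 = 2
So |H| = 2.
Ground atoms are formed by filling each argument slot of a predicate with a term from H, so an r-ary predicate gives |H|^r atoms:
  q: 2
Total ground atoms: 2.

2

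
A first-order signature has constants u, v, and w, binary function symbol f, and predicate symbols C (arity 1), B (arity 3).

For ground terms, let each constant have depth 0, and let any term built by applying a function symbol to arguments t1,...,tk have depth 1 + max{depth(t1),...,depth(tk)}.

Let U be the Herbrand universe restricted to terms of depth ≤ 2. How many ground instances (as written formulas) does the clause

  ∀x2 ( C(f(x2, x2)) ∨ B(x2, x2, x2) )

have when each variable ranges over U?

Ground terms of depth ≤ 2:
  If N_k denotes the number of depth-≤k ground terms, the 3 constants give N_0 = 3, and each function symbol of arity r contributes N_{k-1}^r new terms at level k: N_k = 3 + N_{k-1}^2.
  N_0 = 3
  N_1 = 3 + 3^2 = 12
  N_2 = 3 + 12^2 = 147
So there are 147 ground terms available for substitution.
The clause has 1 distinct variable (x2), which appears in the body. In the free term algebra distinct substitutions yield syntactically distinct ground instances.
Number of ground instances = 147.

147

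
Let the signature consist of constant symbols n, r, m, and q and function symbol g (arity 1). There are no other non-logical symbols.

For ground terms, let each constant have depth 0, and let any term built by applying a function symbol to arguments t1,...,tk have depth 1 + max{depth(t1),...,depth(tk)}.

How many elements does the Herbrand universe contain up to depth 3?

16

Let N_k count ground terms of depth at most k. Each non-constant term of depth ≤ k is some function symbol applied to depth-≤(k−1) arguments, giving N_k = 4 + N_{k-1}.
N_0 = 4
N_1 = 4 + 4 = 8
N_2 = 4 + 8 = 12
N_3 = 4 + 12 = 16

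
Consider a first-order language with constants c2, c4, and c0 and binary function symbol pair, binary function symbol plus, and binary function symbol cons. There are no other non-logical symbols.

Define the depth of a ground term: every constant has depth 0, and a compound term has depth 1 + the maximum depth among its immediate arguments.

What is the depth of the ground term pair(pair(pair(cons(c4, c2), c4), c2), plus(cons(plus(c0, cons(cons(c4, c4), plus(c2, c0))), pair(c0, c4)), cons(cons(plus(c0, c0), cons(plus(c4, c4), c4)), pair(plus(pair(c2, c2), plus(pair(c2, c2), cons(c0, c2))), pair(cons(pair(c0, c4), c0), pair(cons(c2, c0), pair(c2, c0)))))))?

7

depth(cons(c4, c2)) = 1 + max(0, 0) = 1
depth(pair(cons(c4, c2), c4)) = 1 + max(1, 0) = 2
depth(pair(pair(cons(c4, c2), c4), c2)) = 1 + max(2, 0) = 3
depth(cons(c4, c4)) = 1 + max(0, 0) = 1
depth(plus(c2, c0)) = 1 + max(0, 0) = 1
depth(cons(cons(c4, c4), plus(c2, c0))) = 1 + max(1, 1) = 2
depth(plus(c0, cons(cons(c4, c4), plus(c2, c0)))) = 1 + max(0, 2) = 3
depth(pair(c0, c4)) = 1 + max(0, 0) = 1
depth(cons(plus(c0, cons(cons(c4, c4), plus(c2, c0))), pair(c0, c4))) = 1 + max(3, 1) = 4
depth(plus(c0, c0)) = 1 + max(0, 0) = 1
depth(plus(c4, c4)) = 1 + max(0, 0) = 1
depth(cons(plus(c4, c4), c4)) = 1 + max(1, 0) = 2
depth(cons(plus(c0, c0), cons(plus(c4, c4), c4))) = 1 + max(1, 2) = 3
depth(pair(c2, c2)) = 1 + max(0, 0) = 1
depth(cons(c0, c2)) = 1 + max(0, 0) = 1
depth(plus(pair(c2, c2), cons(c0, c2))) = 1 + max(1, 1) = 2
depth(plus(pair(c2, c2), plus(pair(c2, c2), cons(c0, c2)))) = 1 + max(1, 2) = 3
depth(cons(pair(c0, c4), c0)) = 1 + max(1, 0) = 2
depth(cons(c2, c0)) = 1 + max(0, 0) = 1
depth(pair(c2, c0)) = 1 + max(0, 0) = 1
depth(pair(cons(c2, c0), pair(c2, c0))) = 1 + max(1, 1) = 2
depth(pair(cons(pair(c0, c4), c0), pair(cons(c2, c0), pair(c2, c0)))) = 1 + max(2, 2) = 3
depth(pair(plus(pair(c2, c2), plus(pair(c2, c2), cons(c0, c2))), pair(cons(pair(c0, c4), c0), pair(cons(c2, c0), pair(c2, c0))))) = 1 + max(3, 3) = 4
depth(cons(cons(plus(c0, c0), cons(plus(c4, c4), c4)), pair(plus(pair(c2, c2), plus(pair(c2, c2), cons(c0, c2))), pair(cons(pair(c0, c4), c0), pair(cons(c2, c0), pair(c2, c0)))))) = 1 + max(3, 4) = 5
depth(plus(cons(plus(c0, cons(cons(c4, c4), plus(c2, c0))), pair(c0, c4)), cons(cons(plus(c0, c0), cons(plus(c4, c4), c4)), pair(plus(pair(c2, c2), plus(pair(c2, c2), cons(c0, c2))), pair(cons(pair(c0, c4), c0), pair(cons(c2, c0), pair(c2, c0))))))) = 1 + max(4, 5) = 6
depth(pair(pair(pair(cons(c4, c2), c4), c2), plus(cons(plus(c0, cons(cons(c4, c4), plus(c2, c0))), pair(c0, c4)), cons(cons(plus(c0, c0), cons(plus(c4, c4), c4)), pair(plus(pair(c2, c2), plus(pair(c2, c2), cons(c0, c2))), pair(cons(pair(c0, c4), c0), pair(cons(c2, c0), pair(c2, c0)))))))) = 1 + max(3, 6) = 7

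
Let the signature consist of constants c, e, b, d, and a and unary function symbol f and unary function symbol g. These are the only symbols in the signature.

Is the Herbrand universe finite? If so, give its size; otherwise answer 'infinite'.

The signature has at least one function symbol (f, arity 1) and at least one constant (c).
Iterating f gives infinitely many distinct ground terms: c, f(c), f(f(c)), ...
So the Herbrand universe is infinite.

infinite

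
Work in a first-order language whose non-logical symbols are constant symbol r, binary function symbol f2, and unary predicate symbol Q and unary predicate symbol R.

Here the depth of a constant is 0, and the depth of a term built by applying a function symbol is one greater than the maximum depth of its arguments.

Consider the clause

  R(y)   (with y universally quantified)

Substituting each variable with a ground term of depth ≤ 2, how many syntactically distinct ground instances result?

Ground terms of depth ≤ 2:
  Let N_k = |{terms of depth ≤ k}|. Then N_0 = 1 and N_k = 1 + N_{k-1}^2 for k ≥ 1 (one summand per function symbol, arity giving the exponent).
  N_0 = 1
  N_1 = 1 + 1^2 = 2
  N_2 = 1 + 2^2 = 5
  Explicitly: r, f2(r, r), f2(r, f2(r, r)), f2(f2(r, r), r), f2(f2(r, r), f2(r, r)).
So there are 5 ground terms available for substitution.
The clause has 1 distinct variable (y), which appears in the body. In the free term algebra distinct substitutions yield syntactically distinct ground instances.
Number of ground instances = 5.

5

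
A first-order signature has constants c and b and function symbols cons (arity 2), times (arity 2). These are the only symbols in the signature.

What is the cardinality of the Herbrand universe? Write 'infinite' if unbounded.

The signature has at least one function symbol (cons, arity 2) and at least one constant (c).
Iterating cons gives infinitely many distinct ground terms: c, cons(c, c), cons(cons(c, c), cons(c, c)), ...
So the Herbrand universe is infinite.

infinite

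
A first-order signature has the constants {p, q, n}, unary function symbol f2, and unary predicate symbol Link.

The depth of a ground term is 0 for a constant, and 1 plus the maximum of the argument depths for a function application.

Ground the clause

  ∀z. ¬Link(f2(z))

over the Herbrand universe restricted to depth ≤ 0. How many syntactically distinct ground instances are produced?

3

Ground terms of depth ≤ 0:
  If N_k denotes the number of depth-≤k ground terms, the 3 constants give N_0 = 3, and each function symbol of arity r contributes N_{k-1}^r new terms at level k: N_k = 3 + N_{k-1}.
  N_0 = 3
  Explicitly: p, q, n.
So there are 3 ground terms available for substitution.
The variable z ranges independently over the available ground terms, and distinct assignments produce distinct instances.
Number of ground instances = 3.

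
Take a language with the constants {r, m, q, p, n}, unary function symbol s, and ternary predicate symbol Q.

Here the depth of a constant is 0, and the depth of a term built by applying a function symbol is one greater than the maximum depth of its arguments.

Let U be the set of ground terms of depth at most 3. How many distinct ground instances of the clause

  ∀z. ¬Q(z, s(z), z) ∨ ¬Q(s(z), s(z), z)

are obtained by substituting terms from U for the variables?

Ground terms of depth ≤ 3:
  Let N_k = |{terms of depth ≤ k}|. Then N_0 = 5 and N_k = 5 + N_{k-1} for k ≥ 1 (one summand per function symbol, arity giving the exponent).
  N_0 = 5
  N_1 = 5 + 5 = 10
  N_2 = 5 + 10 = 15
  N_3 = 5 + 15 = 20
So there are 20 ground terms available for substitution.
There is 1 variable to instantiate (z),  occurring in at least one literal, so different choices give different ground instances.
Number of ground instances = 20.

20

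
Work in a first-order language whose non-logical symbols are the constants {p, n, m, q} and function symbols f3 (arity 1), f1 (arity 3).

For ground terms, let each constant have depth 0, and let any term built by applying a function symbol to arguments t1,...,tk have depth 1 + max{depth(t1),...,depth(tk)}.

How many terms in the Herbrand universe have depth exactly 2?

If N_k denotes the number of depth-≤k ground terms, the 4 constants give N_0 = 4, and each function symbol of arity r contributes N_{k-1}^r new terms at level k: N_k = 4 + N_{k-1} + N_{k-1}^3.
N_0 = 4
N_1 = 4 + 4 + 4^3 = 72
N_2 = 4 + 72 + 72^3 = 373324
Terms of depth exactly 2: N_2 − N_1 = 373324 − 72 = 373252.

373252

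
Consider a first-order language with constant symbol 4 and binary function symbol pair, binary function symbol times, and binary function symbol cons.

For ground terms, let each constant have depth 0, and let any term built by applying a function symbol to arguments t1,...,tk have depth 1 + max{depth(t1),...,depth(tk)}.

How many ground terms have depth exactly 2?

If N_k denotes the number of depth-≤k ground terms, the 1 constant gives N_0 = 1, and each function symbol of arity r contributes N_{k-1}^r new terms at level k: N_k = 1 + N_{k-1}^2 + N_{k-1}^2 + N_{k-1}^2.
N_0 = 1
N_1 = 1 + 1^2 + 1^2 + 1^2 = 4
N_2 = 1 + 4^2 + 4^2 + 4^2 = 49
Terms of depth exactly 2: N_2 − N_1 = 49 − 4 = 45.

45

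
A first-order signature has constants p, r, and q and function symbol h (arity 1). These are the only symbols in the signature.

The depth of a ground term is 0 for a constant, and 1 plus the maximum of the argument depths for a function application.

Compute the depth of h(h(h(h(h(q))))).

depth(h(q)) = 1 + depth(q) = 1 + 0 = 1
depth(h(h(q))) = 1 + depth(h(q)) = 1 + 1 = 2
depth(h(h(h(q)))) = 1 + depth(h(h(q))) = 1 + 2 = 3
depth(h(h(h(h(q))))) = 1 + depth(h(h(h(q)))) = 1 + 3 = 4
depth(h(h(h(h(h(q)))))) = 1 + depth(h(h(h(h(q))))) = 1 + 4 = 5

5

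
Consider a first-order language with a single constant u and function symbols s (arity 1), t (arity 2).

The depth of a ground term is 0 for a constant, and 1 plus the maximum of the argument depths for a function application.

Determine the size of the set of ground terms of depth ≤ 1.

Let N_k = |{terms of depth ≤ k}|. Then N_0 = 1 and N_k = 1 + N_{k-1} + N_{k-1}^2 for k ≥ 1 (one summand per function symbol, arity giving the exponent).
N_0 = 1
N_1 = 1 + 1 + 1^2 = 3
Explicitly: u, s(u), t(u, u).

3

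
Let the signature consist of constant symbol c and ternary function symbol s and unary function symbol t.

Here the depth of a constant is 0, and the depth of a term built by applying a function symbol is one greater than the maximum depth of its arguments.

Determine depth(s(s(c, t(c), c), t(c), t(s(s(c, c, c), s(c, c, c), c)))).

depth(t(c)) = 1 + depth(c) = 1 + 0 = 1
depth(s(c, t(c), c)) = 1 + max(0, 1, 0) = 2
depth(s(c, c, c)) = 1 + max(0, 0, 0) = 1
depth(s(s(c, c, c), s(c, c, c), c)) = 1 + max(1, 1, 0) = 2
depth(t(s(s(c, c, c), s(c, c, c), c))) = 1 + depth(s(s(c, c, c), s(c, c, c), c)) = 1 + 2 = 3
depth(s(s(c, t(c), c), t(c), t(s(s(c, c, c), s(c, c, c), c)))) = 1 + max(2, 1, 3) = 4

4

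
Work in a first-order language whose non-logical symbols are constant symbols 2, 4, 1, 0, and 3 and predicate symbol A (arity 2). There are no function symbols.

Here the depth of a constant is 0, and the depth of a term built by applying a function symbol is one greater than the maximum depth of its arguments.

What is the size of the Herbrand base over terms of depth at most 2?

25

First count ground terms of depth ≤ 2.
With no function symbols every ground term is a constant, so there are exactly 5 ground terms at every depth bound.
N_0 = 5
N_1 = 5
N_2 = 5
Explicitly: 2, 4, 1, 0, 3.
So |H| = 5.
A ground atom is a predicate applied to a tuple of terms from H, so the count is the sum over predicates of |H|^arity:
  A: 5^2 = 25
Total ground atoms: 25.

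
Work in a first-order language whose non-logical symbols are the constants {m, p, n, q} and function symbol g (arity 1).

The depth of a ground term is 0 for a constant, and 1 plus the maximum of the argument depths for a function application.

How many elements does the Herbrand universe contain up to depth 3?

Let N_k count ground terms of depth at most k. Each non-constant term of depth ≤ k is some function symbol applied to depth-≤(k−1) arguments, giving N_k = 4 + N_{k-1}.
N_0 = 4
N_1 = 4 + 4 = 8
N_2 = 4 + 8 = 12
N_3 = 4 + 12 = 16

16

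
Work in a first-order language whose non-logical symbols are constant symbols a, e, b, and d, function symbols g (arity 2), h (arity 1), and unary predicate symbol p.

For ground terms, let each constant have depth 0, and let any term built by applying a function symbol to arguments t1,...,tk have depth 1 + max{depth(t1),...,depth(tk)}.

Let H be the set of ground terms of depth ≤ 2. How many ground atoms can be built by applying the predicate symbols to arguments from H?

604

First count ground terms of depth ≤ 2.
Let N_k = |{terms of depth ≤ k}|. Then N_0 = 4 and N_k = 4 + N_{k-1}^2 + N_{k-1} for k ≥ 1 (one summand per function symbol, arity giving the exponent).
N_0 = 4
N_1 = 4 + 4^2 + 4 = 24
N_2 = 4 + 24^2 + 24 = 604
So |H| = 604.
A ground atom is a predicate applied to a tuple of terms from H, so the count is the sum over predicates of |H|^arity:
  p: 604
Total ground atoms: 604.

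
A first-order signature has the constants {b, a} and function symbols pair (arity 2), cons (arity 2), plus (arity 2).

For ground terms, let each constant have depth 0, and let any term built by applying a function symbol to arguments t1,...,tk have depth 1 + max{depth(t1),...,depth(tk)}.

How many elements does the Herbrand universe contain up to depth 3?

1044302

If N_k denotes the number of depth-≤k ground terms, the 2 constants give N_0 = 2, and each function symbol of arity r contributes N_{k-1}^r new terms at level k: N_k = 2 + N_{k-1}^2 + N_{k-1}^2 + N_{k-1}^2.
N_0 = 2
N_1 = 2 + 2^2 + 2^2 + 2^2 = 14
N_2 = 2 + 14^2 + 14^2 + 14^2 = 590
N_3 = 2 + 590^2 + 590^2 + 590^2 = 1044302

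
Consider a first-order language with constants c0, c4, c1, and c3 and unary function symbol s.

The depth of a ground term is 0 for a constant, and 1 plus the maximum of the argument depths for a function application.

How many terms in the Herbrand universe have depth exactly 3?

4

Let N_k = |{terms of depth ≤ k}|. Then N_0 = 4 and N_k = 4 + N_{k-1} for k ≥ 1 (one summand per function symbol, arity giving the exponent).
N_0 = 4
N_1 = 4 + 4 = 8
N_2 = 4 + 8 = 12
N_3 = 4 + 12 = 16
Terms of depth exactly 3: N_3 − N_2 = 16 − 12 = 4.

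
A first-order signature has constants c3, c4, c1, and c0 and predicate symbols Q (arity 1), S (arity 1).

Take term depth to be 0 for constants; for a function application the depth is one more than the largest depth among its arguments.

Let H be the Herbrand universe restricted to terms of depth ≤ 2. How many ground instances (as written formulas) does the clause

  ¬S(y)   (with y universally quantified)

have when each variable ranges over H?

Ground terms of depth ≤ 2:
  With no function symbols every ground term is a constant, so there are exactly 4 ground terms at every depth bound.
  N_0 = 4
  N_1 = 4
  N_2 = 4
  Explicitly: c3, c4, c1, c0.
So there are 4 ground terms available for substitution.
The variable y ranges independently over the available ground terms, and distinct assignments produce distinct instances.
Number of ground instances = 4.

4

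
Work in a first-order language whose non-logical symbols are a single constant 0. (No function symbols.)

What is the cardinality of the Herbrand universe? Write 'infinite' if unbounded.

There are no function symbols, so the only ground term is the single constant.
The Herbrand universe is {0}, finite with 1 element.

1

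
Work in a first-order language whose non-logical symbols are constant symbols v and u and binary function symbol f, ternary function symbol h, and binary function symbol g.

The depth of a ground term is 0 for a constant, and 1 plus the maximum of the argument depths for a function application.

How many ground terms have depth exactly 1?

Let N_k = |{terms of depth ≤ k}|. Then N_0 = 2 and N_k = 2 + N_{k-1}^2 + N_{k-1}^3 + N_{k-1}^2 for k ≥ 1 (one summand per function symbol, arity giving the exponent).
N_0 = 2
N_1 = 2 + 2^2 + 2^3 + 2^2 = 18
Terms of depth exactly 1: N_1 − N_0 = 18 − 2 = 16.

16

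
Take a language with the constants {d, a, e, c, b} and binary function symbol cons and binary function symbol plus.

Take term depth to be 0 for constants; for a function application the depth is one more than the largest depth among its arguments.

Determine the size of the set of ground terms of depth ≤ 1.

55

Let N_k = |{terms of depth ≤ k}|. Then N_0 = 5 and N_k = 5 + N_{k-1}^2 + N_{k-1}^2 for k ≥ 1 (one summand per function symbol, arity giving the exponent).
N_0 = 5
N_1 = 5 + 5^2 + 5^2 = 55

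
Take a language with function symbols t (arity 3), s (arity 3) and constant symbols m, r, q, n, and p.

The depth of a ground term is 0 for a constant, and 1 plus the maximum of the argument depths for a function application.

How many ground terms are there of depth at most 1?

Let N_k count ground terms of depth at most k. Each non-constant term of depth ≤ k is some function symbol applied to depth-≤(k−1) arguments, giving N_k = 5 + N_{k-1}^3 + N_{k-1}^3.
N_0 = 5
N_1 = 5 + 5^3 + 5^3 = 255

255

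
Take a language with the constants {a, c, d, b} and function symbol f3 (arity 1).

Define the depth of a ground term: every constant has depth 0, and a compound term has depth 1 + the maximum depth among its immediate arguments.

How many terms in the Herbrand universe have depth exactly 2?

4

If N_k denotes the number of depth-≤k ground terms, the 4 constants give N_0 = 4, and each function symbol of arity r contributes N_{k-1}^r new terms at level k: N_k = 4 + N_{k-1}.
N_0 = 4
N_1 = 4 + 4 = 8
N_2 = 4 + 8 = 12
Terms of depth exactly 2: N_2 − N_1 = 12 − 8 = 4.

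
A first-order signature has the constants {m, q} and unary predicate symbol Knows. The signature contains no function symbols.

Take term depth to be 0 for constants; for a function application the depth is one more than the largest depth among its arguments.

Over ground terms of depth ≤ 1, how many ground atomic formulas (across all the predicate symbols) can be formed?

First count ground terms of depth ≤ 1.
With no function symbols every ground term is a constant, so there are exactly 2 ground terms at every depth bound.
N_0 = 2
N_1 = 2
So |H| = 2.
Each predicate of arity r yields |H|^r ground atoms (one per choice of an r-tuple from H):
  Knows: 2
Total ground atoms: 2.

2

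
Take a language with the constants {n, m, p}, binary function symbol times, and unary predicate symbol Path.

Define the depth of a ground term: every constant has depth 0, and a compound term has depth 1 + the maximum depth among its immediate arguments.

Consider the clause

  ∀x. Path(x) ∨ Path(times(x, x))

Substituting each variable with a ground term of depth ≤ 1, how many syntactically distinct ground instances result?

12

Ground terms of depth ≤ 1:
  Write N_k for the number of ground terms of depth ≤ k. A term of depth ≤ k is either a constant or a function symbol applied to arguments of depth ≤ k−1, so N_k = 3 + N_{k-1}^2.
  N_0 = 3
  N_1 = 3 + 3^2 = 12
  Explicitly: n, m, p, times(n, n), times(n, m), times(n, p), times(m, n), times(m, m), times(m, p), times(p, n), times(p, m), times(p, p).
So there are 12 ground terms available for substitution.
The variable x ranges independently over the available ground terms, and distinct assignments produce distinct instances.
Number of ground instances = 12.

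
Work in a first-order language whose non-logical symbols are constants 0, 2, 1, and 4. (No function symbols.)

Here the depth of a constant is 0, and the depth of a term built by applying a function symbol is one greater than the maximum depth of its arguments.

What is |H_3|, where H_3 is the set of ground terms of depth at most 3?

With no function symbols every ground term is a constant, so there are exactly 4 ground terms at every depth bound.
N_0 = 4
N_1 = 4
N_2 = 4
N_3 = 4
Explicitly: 0, 2, 1, 4.

4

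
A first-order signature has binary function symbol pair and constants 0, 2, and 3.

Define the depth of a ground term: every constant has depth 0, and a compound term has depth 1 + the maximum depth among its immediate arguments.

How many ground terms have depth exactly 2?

Write N_k for the number of ground terms of depth ≤ k. A term of depth ≤ k is either a constant or a function symbol applied to arguments of depth ≤ k−1, so N_k = 3 + N_{k-1}^2.
N_0 = 3
N_1 = 3 + 3^2 = 12
N_2 = 3 + 12^2 = 147
Terms of depth exactly 2: N_2 − N_1 = 147 − 12 = 135.

135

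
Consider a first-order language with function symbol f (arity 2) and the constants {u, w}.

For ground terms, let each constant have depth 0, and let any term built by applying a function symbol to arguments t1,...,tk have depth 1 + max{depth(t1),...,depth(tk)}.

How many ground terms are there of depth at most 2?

Let N_k = |{terms of depth ≤ k}|. Then N_0 = 2 and N_k = 2 + N_{k-1}^2 for k ≥ 1 (one summand per function symbol, arity giving the exponent).
N_0 = 2
N_1 = 2 + 2^2 = 6
N_2 = 2 + 6^2 = 38

38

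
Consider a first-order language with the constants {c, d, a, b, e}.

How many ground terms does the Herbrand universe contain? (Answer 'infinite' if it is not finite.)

There are no function symbols, so every ground term is one of the 5 constants.
The Herbrand universe is {c, d, a, b, e}, which is finite with 5 elements.

5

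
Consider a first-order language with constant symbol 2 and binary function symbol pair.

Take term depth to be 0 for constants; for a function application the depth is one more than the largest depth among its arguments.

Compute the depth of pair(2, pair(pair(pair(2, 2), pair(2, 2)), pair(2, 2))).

4

depth(pair(2, 2)) = 1 + max(0, 0) = 1
depth(pair(pair(2, 2), pair(2, 2))) = 1 + max(1, 1) = 2
depth(pair(pair(pair(2, 2), pair(2, 2)), pair(2, 2))) = 1 + max(2, 1) = 3
depth(pair(2, pair(pair(pair(2, 2), pair(2, 2)), pair(2, 2)))) = 1 + max(0, 3) = 4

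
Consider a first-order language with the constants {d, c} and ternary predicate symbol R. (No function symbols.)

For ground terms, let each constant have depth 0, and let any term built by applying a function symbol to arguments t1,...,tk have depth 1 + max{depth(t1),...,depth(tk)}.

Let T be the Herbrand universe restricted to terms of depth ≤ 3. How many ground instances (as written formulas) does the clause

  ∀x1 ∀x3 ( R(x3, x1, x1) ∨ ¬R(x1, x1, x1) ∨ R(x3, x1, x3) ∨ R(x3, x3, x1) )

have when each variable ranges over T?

4

Ground terms of depth ≤ 3:
  With no function symbols every ground term is a constant, so there are exactly 2 ground terms at every depth bound.
  N_0 = 2
  N_1 = 2
  N_2 = 2
  N_3 = 2
So there are 2 ground terms available for substitution.
The clause has 2 distinct variables (x1, x3), each appearing in the body. In the free term algebra distinct substitutions yield syntactically distinct ground instances.
Number of ground instances = 2^2 = 4.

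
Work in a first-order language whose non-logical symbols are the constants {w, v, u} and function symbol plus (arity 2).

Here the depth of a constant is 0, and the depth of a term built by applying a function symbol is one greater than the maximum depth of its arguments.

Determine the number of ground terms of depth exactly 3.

21465

Count level by level. With function symbols plus/2, the terms of depth ≤ k are the 3 constants together with each function applied to depth-≤(k−1) tuples, so N_k = 3 + N_{k-1}^2.
N_0 = 3
N_1 = 3 + 3^2 = 12
N_2 = 3 + 12^2 = 147
N_3 = 3 + 147^2 = 21612
Terms of depth exactly 3: N_3 − N_2 = 21612 − 147 = 21465.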